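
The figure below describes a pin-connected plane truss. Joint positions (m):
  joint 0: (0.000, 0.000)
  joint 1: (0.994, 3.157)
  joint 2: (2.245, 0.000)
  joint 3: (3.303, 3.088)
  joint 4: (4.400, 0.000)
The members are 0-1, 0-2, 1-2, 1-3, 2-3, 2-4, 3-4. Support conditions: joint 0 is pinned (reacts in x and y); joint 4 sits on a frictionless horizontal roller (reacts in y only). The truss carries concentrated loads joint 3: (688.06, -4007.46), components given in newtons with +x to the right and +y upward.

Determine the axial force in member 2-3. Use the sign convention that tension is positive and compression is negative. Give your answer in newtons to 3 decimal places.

N=5 nodes, M=7 members, R=3 reactions → 2N=10, M+R=10
member 0 (0-1): L=3.3098, (cx,cy)=(0.3003,0.9538)
member 1 (0-2): L=2.2450, (cx,cy)=(1.0000,0.0000)
member 2 (1-2): L=3.3958, (cx,cy)=(0.3684,-0.9297)
member 3 (1-3): L=2.3100, (cx,cy)=(0.9996,-0.0299)
member 4 (2-3): L=3.2642, (cx,cy)=(0.3241,0.9460)
member 5 (2-4): L=2.1550, (cx,cy)=(1.0000,0.0000)
member 6 (3-4): L=3.2771, (cx,cy)=(0.3348,-0.9423)
solve A·x = −loads:
  F[0-1] = -541.2236 N (compression)
  F[0-2] = +850.6011 N (tension)
  F[1-2] = +567.2350 N (tension)
  F[1-3] = -371.6724 N (compression)
  F[2-3] = -557.4340 N (compression)
  F[2-4] = +1240.2425 N (tension)
  F[3-4] = -3704.9725 N (compression)
  Rx@0 = -688.0600 N
  Ry@0 = +516.2396 N
  Ry@4 = +3491.2204 N

-557.434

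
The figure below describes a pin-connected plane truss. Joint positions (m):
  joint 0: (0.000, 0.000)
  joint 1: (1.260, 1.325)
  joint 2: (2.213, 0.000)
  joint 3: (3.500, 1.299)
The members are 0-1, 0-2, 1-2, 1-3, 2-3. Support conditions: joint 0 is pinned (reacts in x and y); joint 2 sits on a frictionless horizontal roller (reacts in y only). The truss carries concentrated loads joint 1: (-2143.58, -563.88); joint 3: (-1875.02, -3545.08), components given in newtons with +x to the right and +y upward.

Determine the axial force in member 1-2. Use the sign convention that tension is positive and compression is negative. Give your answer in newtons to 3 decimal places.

-21.536

N=4 nodes, M=5 members, R=3 reactions → 2N=8, M+R=8
member 0 (0-1): L=1.8284, (cx,cy)=(0.6891,0.7247)
member 1 (0-2): L=2.2130, (cx,cy)=(1.0000,0.0000)
member 2 (1-2): L=1.6321, (cx,cy)=(0.5839,-0.8118)
member 3 (1-3): L=2.2402, (cx,cy)=(0.9999,-0.0116)
member 4 (2-3): L=1.8286, (cx,cy)=(0.7038,0.7104)
solve A·x = −loads:
  F[0-1] = -779.9333 N (compression)
  F[0-2] = -3481.1412 N (compression)
  F[1-2] = -21.5361 N (compression)
  F[1-3] = +1618.8052 N (tension)
  F[2-3] = -4963.9485 N (compression)
  Rx@0 = +4018.6000 N
  Ry@0 = +565.1849 N
  Ry@2 = +3543.7751 N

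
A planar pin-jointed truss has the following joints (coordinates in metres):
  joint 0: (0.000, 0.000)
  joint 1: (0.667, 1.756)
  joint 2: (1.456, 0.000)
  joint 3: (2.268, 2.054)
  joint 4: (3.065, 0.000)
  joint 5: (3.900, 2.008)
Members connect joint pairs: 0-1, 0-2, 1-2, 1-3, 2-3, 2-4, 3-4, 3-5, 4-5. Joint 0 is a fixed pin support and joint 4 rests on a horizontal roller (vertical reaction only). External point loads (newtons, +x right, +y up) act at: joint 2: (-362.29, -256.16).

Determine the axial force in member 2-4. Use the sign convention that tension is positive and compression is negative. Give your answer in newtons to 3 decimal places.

N=6 nodes, M=9 members, R=3 reactions → 2N=12, M+R=12
member 0 (0-1): L=1.8784, (cx,cy)=(0.3551,0.9348)
member 1 (0-2): L=1.4560, (cx,cy)=(1.0000,0.0000)
member 2 (1-2): L=1.9251, (cx,cy)=(0.4098,-0.9122)
member 3 (1-3): L=1.6285, (cx,cy)=(0.9831,0.1830)
member 4 (2-3): L=2.2087, (cx,cy)=(0.3676,0.9300)
member 5 (2-4): L=1.6090, (cx,cy)=(1.0000,0.0000)
member 6 (3-4): L=2.2032, (cx,cy)=(0.3617,-0.9323)
member 7 (3-5): L=1.6326, (cx,cy)=(0.9996,-0.0282)
member 8 (4-5): L=2.1747, (cx,cy)=(0.3840,0.9233)
solve A·x = −loads:
  F[0-1] = -143.8477 N (compression)
  F[0-2] = -311.2115 N (compression)
  F[1-2] = +126.4275 N (tension)
  F[1-3] = -104.6616 N (compression)
  F[2-3] = +151.4445 N (tension)
  F[2-4] = +47.2172 N (tension)
  F[3-4] = -130.5261 N (compression)
  F[3-5] = -0.0000 N (tension)
  F[4-5] = +0.0000 N (tension)
  Rx@0 = +362.2900 N
  Ry@0 = +134.4736 N
  Ry@4 = +121.6864 N

47.217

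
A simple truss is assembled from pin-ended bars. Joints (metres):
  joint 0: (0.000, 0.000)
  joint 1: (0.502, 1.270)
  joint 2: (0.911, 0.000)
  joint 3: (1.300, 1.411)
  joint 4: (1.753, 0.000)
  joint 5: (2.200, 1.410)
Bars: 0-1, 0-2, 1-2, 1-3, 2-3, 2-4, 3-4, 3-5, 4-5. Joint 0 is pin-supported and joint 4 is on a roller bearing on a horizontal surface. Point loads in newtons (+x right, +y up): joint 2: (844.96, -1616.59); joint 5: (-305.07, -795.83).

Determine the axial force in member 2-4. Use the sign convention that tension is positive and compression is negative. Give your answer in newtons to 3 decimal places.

N=6 nodes, M=9 members, R=3 reactions → 2N=12, M+R=12
member 0 (0-1): L=1.3656, (cx,cy)=(0.3676,0.9300)
member 1 (0-2): L=0.9110, (cx,cy)=(1.0000,0.0000)
member 2 (1-2): L=1.3342, (cx,cy)=(0.3065,-0.9519)
member 3 (1-3): L=0.8104, (cx,cy)=(0.9847,0.1740)
member 4 (2-3): L=1.4636, (cx,cy)=(0.2658,0.9640)
member 5 (2-4): L=0.8420, (cx,cy)=(1.0000,0.0000)
member 6 (3-4): L=1.4819, (cx,cy)=(0.3057,-0.9521)
member 7 (3-5): L=0.9000, (cx,cy)=(1.0000,-0.0011)
member 8 (4-5): L=1.4792, (cx,cy)=(0.3022,0.9532)
solve A·x = −loads:
  F[0-1] = -880.5833 N (compression)
  F[0-2] = +863.5924 N (tension)
  F[1-2] = +757.1743 N (tension)
  F[1-3] = -564.4183 N (compression)
  F[2-3] = +929.2905 N (tension)
  F[2-4] = +3.7559 N (tension)
  F[3-4] = -837.7005 N (compression)
  F[3-5] = -52.7564 N (compression)
  F[4-5] = -834.9257 N (compression)
  Rx@0 = -539.8900 N
  Ry@0 = +818.9284 N
  Ry@4 = +1593.4916 N

3.756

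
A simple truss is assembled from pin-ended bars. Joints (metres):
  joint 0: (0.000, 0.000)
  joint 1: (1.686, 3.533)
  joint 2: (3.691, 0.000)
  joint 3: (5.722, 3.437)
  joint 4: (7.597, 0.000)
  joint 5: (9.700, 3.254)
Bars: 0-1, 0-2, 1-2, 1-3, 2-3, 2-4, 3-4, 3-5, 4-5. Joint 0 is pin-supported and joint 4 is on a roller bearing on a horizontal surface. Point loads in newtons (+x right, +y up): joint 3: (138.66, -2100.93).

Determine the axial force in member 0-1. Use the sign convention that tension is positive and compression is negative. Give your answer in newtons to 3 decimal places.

N=6 nodes, M=9 members, R=3 reactions → 2N=12, M+R=12
member 0 (0-1): L=3.9147, (cx,cy)=(0.4307,0.9025)
member 1 (0-2): L=3.6910, (cx,cy)=(1.0000,0.0000)
member 2 (1-2): L=4.0623, (cx,cy)=(0.4936,-0.8697)
member 3 (1-3): L=4.0371, (cx,cy)=(0.9997,-0.0238)
member 4 (2-3): L=3.9922, (cx,cy)=(0.5087,0.8609)
member 5 (2-4): L=3.9060, (cx,cy)=(1.0000,0.0000)
member 6 (3-4): L=3.9152, (cx,cy)=(0.4789,-0.8779)
member 7 (3-5): L=3.9822, (cx,cy)=(0.9989,-0.0460)
member 8 (4-5): L=3.8744, (cx,cy)=(0.5428,0.8399)
solve A·x = −loads:
  F[0-1] = -505.0345 N (compression)
  F[0-2] = +356.1718 N (tension)
  F[1-2] = +537.2783 N (tension)
  F[1-3] = -482.8302 N (compression)
  F[2-3] = -542.7621 N (compression)
  F[2-4] = +897.4773 N (tension)
  F[3-4] = -1874.0163 N (compression)
  F[3-5] = -0.0000 N (compression)
  F[4-5] = +0.0000 N (tension)
  Rx@0 = -138.6600 N
  Ry@0 = +455.7943 N
  Ry@4 = +1645.1357 N

-505.034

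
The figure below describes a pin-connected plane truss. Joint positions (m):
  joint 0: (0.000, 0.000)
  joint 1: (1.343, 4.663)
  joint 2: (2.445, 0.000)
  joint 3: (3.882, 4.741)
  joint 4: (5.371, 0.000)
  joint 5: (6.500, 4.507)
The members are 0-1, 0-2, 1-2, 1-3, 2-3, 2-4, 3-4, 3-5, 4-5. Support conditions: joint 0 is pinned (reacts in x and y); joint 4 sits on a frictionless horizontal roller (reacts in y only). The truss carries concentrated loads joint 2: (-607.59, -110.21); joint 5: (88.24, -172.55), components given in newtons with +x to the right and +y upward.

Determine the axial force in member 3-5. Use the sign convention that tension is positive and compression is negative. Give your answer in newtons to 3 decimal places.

N=6 nodes, M=9 members, R=3 reactions → 2N=12, M+R=12
member 0 (0-1): L=4.8525, (cx,cy)=(0.2768,0.9609)
member 1 (0-2): L=2.4450, (cx,cy)=(1.0000,0.0000)
member 2 (1-2): L=4.7914, (cx,cy)=(0.2300,-0.9732)
member 3 (1-3): L=2.5402, (cx,cy)=(0.9995,0.0307)
member 4 (2-3): L=4.9540, (cx,cy)=(0.2901,0.9570)
member 5 (2-4): L=2.9260, (cx,cy)=(1.0000,0.0000)
member 6 (3-4): L=4.9693, (cx,cy)=(0.2996,-0.9541)
member 7 (3-5): L=2.6284, (cx,cy)=(0.9960,-0.0890)
member 8 (4-5): L=4.6463, (cx,cy)=(0.2430,0.9700)
solve A·x = −loads:
  F[0-1] = +52.3196 N (tension)
  F[0-2] = -533.8301 N (compression)
  F[1-2] = -50.8347 N (compression)
  F[1-3] = +26.1841 N (tension)
  F[2-3] = +166.8558 N (tension)
  F[2-4] = +13.6686 N (tension)
  F[3-4] = -180.2615 N (compression)
  F[3-5] = +129.0973 N (tension)
  F[4-5] = -166.0332 N (compression)
  Rx@0 = +519.3500 N
  Ry@0 = -50.2760 N
  Ry@4 = +333.0360 N

129.097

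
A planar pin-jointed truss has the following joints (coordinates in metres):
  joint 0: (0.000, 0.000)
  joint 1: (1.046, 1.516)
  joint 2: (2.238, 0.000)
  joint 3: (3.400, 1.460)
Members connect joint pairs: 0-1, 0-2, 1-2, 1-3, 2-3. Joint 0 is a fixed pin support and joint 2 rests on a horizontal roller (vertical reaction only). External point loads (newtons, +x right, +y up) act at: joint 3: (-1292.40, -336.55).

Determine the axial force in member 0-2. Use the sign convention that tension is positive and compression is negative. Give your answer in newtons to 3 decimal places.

-831.236

N=4 nodes, M=5 members, R=3 reactions → 2N=8, M+R=8
member 0 (0-1): L=1.8418, (cx,cy)=(0.5679,0.8231)
member 1 (0-2): L=2.2380, (cx,cy)=(1.0000,0.0000)
member 2 (1-2): L=1.9285, (cx,cy)=(0.6181,-0.7861)
member 3 (1-3): L=2.3547, (cx,cy)=(0.9997,-0.0238)
member 4 (2-3): L=1.8660, (cx,cy)=(0.6227,0.7824)
solve A·x = −loads:
  F[0-1] = -812.0365 N (compression)
  F[0-2] = -831.2359 N (compression)
  F[1-2] = +880.6736 N (tension)
  F[1-3] = -1005.7897 N (compression)
  F[2-3] = -460.7032 N (compression)
  Rx@0 = +1292.4000 N
  Ry@0 = +668.3793 N
  Ry@2 = -331.8293 N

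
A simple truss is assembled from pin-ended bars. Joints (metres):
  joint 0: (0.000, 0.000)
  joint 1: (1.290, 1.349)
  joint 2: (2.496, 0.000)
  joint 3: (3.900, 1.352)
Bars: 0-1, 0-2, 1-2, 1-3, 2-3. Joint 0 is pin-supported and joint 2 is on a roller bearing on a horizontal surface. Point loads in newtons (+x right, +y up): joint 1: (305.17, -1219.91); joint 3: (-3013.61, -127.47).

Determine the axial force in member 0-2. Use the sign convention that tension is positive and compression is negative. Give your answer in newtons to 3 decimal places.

-810.099

N=4 nodes, M=5 members, R=3 reactions → 2N=8, M+R=8
member 0 (0-1): L=1.8665, (cx,cy)=(0.6911,0.7227)
member 1 (0-2): L=2.4960, (cx,cy)=(1.0000,0.0000)
member 2 (1-2): L=1.8095, (cx,cy)=(0.6665,-0.7455)
member 3 (1-3): L=2.6100, (cx,cy)=(1.0000,0.0011)
member 4 (2-3): L=1.9491, (cx,cy)=(0.7203,0.6936)
solve A·x = −loads:
  F[0-1] = -2746.7390 N (compression)
  F[0-2] = -810.0991 N (compression)
  F[1-2] = +1022.0286 N (tension)
  F[1-3] = -2884.6825 N (compression)
  F[2-3] = -178.9891 N (compression)
  Rx@0 = +2708.4400 N
  Ry@0 = +1985.1643 N
  Ry@2 = -637.7843 N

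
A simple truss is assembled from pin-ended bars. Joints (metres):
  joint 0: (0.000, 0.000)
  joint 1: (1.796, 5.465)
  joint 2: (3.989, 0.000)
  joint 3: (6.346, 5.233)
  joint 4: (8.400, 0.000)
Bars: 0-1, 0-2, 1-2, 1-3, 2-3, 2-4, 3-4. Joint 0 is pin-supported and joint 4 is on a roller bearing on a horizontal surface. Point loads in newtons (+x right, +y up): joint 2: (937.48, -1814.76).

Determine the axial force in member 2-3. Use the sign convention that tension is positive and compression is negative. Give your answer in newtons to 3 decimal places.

905.466

N=5 nodes, M=7 members, R=3 reactions → 2N=10, M+R=10
member 0 (0-1): L=5.7526, (cx,cy)=(0.3122,0.9500)
member 1 (0-2): L=3.9890, (cx,cy)=(1.0000,0.0000)
member 2 (1-2): L=5.8886, (cx,cy)=(0.3724,-0.9281)
member 3 (1-3): L=4.5559, (cx,cy)=(0.9987,-0.0509)
member 4 (2-3): L=5.7393, (cx,cy)=(0.4107,0.9118)
member 5 (2-4): L=4.4110, (cx,cy)=(1.0000,0.0000)
member 6 (3-4): L=5.6217, (cx,cy)=(0.3654,-0.9309)
solve A·x = −loads:
  F[0-1] = -1003.1070 N (compression)
  F[0-2] = +1250.6594 N (tension)
  F[1-2] = +1065.8433 N (tension)
  F[1-3] = -711.0381 N (compression)
  F[2-3] = +905.4659 N (tension)
  F[2-4] = +338.2623 N (tension)
  F[3-4] = -925.8034 N (compression)
  Rx@0 = -937.4800 N
  Ry@0 = +952.9650 N
  Ry@4 = +861.7950 N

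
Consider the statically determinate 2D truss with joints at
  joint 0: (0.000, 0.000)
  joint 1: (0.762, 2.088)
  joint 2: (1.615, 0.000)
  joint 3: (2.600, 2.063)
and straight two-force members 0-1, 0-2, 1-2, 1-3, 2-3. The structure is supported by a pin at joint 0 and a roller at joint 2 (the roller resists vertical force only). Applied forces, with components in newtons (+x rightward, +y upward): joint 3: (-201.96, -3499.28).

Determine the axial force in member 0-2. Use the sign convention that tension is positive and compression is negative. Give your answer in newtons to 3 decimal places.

N=4 nodes, M=5 members, R=3 reactions → 2N=8, M+R=8
member 0 (0-1): L=2.2227, (cx,cy)=(0.3428,0.9394)
member 1 (0-2): L=1.6150, (cx,cy)=(1.0000,0.0000)
member 2 (1-2): L=2.2555, (cx,cy)=(0.3782,-0.9257)
member 3 (1-3): L=1.8382, (cx,cy)=(0.9999,-0.0136)
member 4 (2-3): L=2.2861, (cx,cy)=(0.4309,0.9024)
solve A·x = −loads:
  F[0-1] = +1997.2906 N (tension)
  F[0-2] = -886.6842 N (compression)
  F[1-2] = -2048.2221 N (compression)
  F[1-3] = +1459.4639 N (tension)
  F[2-3] = -3855.6865 N (compression)
  Rx@0 = +201.9600 N
  Ry@0 = -1876.2522 N
  Ry@2 = +5375.5322 N

-886.684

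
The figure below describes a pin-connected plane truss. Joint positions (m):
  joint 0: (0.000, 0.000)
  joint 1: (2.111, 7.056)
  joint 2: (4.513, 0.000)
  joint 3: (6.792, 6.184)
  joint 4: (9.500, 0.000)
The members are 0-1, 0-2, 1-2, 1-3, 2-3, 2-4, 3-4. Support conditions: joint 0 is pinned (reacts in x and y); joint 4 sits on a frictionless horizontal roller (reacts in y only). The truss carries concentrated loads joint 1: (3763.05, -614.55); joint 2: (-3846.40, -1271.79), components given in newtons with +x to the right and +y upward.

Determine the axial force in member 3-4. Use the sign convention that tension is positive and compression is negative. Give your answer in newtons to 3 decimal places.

N=5 nodes, M=7 members, R=3 reactions → 2N=10, M+R=10
member 0 (0-1): L=7.3650, (cx,cy)=(0.2866,0.9580)
member 1 (0-2): L=4.5130, (cx,cy)=(1.0000,0.0000)
member 2 (1-2): L=7.4536, (cx,cy)=(0.3223,-0.9467)
member 3 (1-3): L=4.7615, (cx,cy)=(0.9831,-0.1831)
member 4 (2-3): L=6.5906, (cx,cy)=(0.3458,0.9383)
member 5 (2-4): L=4.9870, (cx,cy)=(1.0000,0.0000)
member 6 (3-4): L=6.7509, (cx,cy)=(0.4011,-0.9160)
solve A·x = −loads:
  F[0-1] = +1721.5751 N (tension)
  F[0-2] = -576.7970 N (compression)
  F[1-2] = -1866.4311 N (compression)
  F[1-3] = -2714.0294 N (compression)
  F[2-3] = +3238.4307 N (tension)
  F[2-4] = +1548.2905 N (tension)
  F[3-4] = -3859.8257 N (compression)
  Rx@0 = +83.3500 N
  Ry@0 = -1649.3425 N
  Ry@4 = +3535.6825 N

-3859.826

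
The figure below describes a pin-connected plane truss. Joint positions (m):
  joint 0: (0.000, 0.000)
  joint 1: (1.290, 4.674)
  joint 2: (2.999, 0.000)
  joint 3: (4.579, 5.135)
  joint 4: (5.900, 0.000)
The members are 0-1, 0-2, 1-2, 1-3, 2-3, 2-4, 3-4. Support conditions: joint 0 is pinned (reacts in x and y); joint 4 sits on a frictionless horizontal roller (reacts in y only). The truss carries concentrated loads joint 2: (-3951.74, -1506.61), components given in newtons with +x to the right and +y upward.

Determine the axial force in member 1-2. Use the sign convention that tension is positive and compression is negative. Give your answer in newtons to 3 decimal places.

721.281

N=5 nodes, M=7 members, R=3 reactions → 2N=10, M+R=10
member 0 (0-1): L=4.8487, (cx,cy)=(0.2660,0.9640)
member 1 (0-2): L=2.9990, (cx,cy)=(1.0000,0.0000)
member 2 (1-2): L=4.9766, (cx,cy)=(0.3434,-0.9392)
member 3 (1-3): L=3.3212, (cx,cy)=(0.9903,0.1388)
member 4 (2-3): L=5.3726, (cx,cy)=(0.2941,0.9558)
member 5 (2-4): L=2.9010, (cx,cy)=(1.0000,0.0000)
member 6 (3-4): L=5.3022, (cx,cy)=(0.2491,-0.9685)
solve A·x = −loads:
  F[0-1] = -768.4890 N (compression)
  F[0-2] = -3747.2851 N (compression)
  F[1-2] = +721.2806 N (tension)
  F[1-3] = -456.5656 N (compression)
  F[2-3] = +867.5564 N (tension)
  F[2-4] = +197.0097 N (tension)
  F[3-4] = -790.7524 N (compression)
  Rx@0 = +3951.7400 N
  Ry@0 = +740.7925 N
  Ry@4 = +765.8175 N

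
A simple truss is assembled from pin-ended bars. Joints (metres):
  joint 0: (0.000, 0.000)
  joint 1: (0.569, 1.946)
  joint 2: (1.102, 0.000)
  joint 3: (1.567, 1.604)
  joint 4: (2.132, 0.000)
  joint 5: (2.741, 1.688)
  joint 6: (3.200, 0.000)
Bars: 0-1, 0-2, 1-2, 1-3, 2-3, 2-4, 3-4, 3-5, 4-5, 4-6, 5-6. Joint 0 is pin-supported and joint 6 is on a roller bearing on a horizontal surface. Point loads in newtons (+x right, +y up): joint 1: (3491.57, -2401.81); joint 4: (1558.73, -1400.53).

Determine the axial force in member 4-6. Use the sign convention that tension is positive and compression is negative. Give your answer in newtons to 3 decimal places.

N=7 nodes, M=11 members, R=3 reactions → 2N=14, M+R=14
member 0 (0-1): L=2.0275, (cx,cy)=(0.2806,0.9598)
member 1 (0-2): L=1.1020, (cx,cy)=(1.0000,0.0000)
member 2 (1-2): L=2.0177, (cx,cy)=(0.2642,-0.9645)
member 3 (1-3): L=1.0550, (cx,cy)=(0.9460,-0.3242)
member 4 (2-3): L=1.6700, (cx,cy)=(0.2784,0.9605)
member 5 (2-4): L=1.0300, (cx,cy)=(1.0000,0.0000)
member 6 (3-4): L=1.7006, (cx,cy)=(0.3322,-0.9432)
member 7 (3-5): L=1.1770, (cx,cy)=(0.9975,0.0714)
member 8 (4-5): L=1.7945, (cx,cy)=(0.3394,0.9407)
member 9 (4-6): L=1.0680, (cx,cy)=(1.0000,0.0000)
member 10 (5-6): L=1.7493, (cx,cy)=(0.2624,-0.9650)
solve A·x = −loads:
  F[0-1] = -332.2047 N (compression)
  F[0-2] = +5143.5312 N (tension)
  F[1-2] = -977.7395 N (compression)
  F[1-3] = -3516.4173 N (compression)
  F[2-3] = +981.8345 N (tension)
  F[2-4] = +4611.8679 N (tension)
  F[3-4] = -2380.0259 N (compression)
  F[3-5] = -2268.1922 N (compression)
  F[4-5] = +3875.3534 N (tension)
  F[4-6] = +947.2275 N (tension)
  F[5-6] = -3609.9743 N (compression)
  Rx@0 = -5050.3000 N
  Ry@0 = +318.8540 N
  Ry@6 = +3483.4860 N

947.228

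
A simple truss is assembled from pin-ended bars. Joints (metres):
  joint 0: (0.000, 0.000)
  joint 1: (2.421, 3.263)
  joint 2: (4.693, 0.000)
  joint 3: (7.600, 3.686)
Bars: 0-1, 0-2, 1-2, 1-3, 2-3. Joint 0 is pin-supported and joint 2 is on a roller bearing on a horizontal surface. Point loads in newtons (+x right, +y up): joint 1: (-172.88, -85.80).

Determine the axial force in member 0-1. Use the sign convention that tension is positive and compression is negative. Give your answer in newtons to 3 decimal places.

-201.397

N=4 nodes, M=5 members, R=3 reactions → 2N=8, M+R=8
member 0 (0-1): L=4.0631, (cx,cy)=(0.5959,0.8031)
member 1 (0-2): L=4.6930, (cx,cy)=(1.0000,0.0000)
member 2 (1-2): L=3.9761, (cx,cy)=(0.5714,-0.8207)
member 3 (1-3): L=5.1962, (cx,cy)=(0.9967,0.0814)
member 4 (2-3): L=4.6944, (cx,cy)=(0.6193,0.7852)
solve A·x = −loads:
  F[0-1] = -201.3968 N (compression)
  F[0-2] = -52.8763 N (compression)
  F[1-2] = +92.5352 N (tension)
  F[1-3] = -0.0000 N (compression)
  F[2-3] = -0.0000 N (compression)
  Rx@0 = +172.8800 N
  Ry@0 = +161.7398 N
  Ry@2 = -75.9398 N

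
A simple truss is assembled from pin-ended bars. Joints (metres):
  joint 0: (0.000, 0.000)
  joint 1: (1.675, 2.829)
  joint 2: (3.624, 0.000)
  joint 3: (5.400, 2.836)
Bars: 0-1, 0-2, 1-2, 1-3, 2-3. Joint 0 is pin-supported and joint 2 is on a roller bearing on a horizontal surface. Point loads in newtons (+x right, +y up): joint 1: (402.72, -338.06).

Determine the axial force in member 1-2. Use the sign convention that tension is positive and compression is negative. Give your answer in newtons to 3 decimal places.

N=4 nodes, M=5 members, R=3 reactions → 2N=8, M+R=8
member 0 (0-1): L=3.2877, (cx,cy)=(0.5095,0.8605)
member 1 (0-2): L=3.6240, (cx,cy)=(1.0000,0.0000)
member 2 (1-2): L=3.4354, (cx,cy)=(0.5673,-0.8235)
member 3 (1-3): L=3.7250, (cx,cy)=(1.0000,0.0019)
member 4 (2-3): L=3.3462, (cx,cy)=(0.5308,0.8475)
solve A·x = −loads:
  F[0-1] = +154.0587 N (tension)
  F[0-2] = +324.2306 N (tension)
  F[1-2] = -571.5011 N (compression)
  F[1-3] = +0.0000 N (tension)
  F[2-3] = -0.0000 N (compression)
  Rx@0 = -402.7200 N
  Ry@0 = -132.5651 N
  Ry@2 = +470.6251 N

-571.501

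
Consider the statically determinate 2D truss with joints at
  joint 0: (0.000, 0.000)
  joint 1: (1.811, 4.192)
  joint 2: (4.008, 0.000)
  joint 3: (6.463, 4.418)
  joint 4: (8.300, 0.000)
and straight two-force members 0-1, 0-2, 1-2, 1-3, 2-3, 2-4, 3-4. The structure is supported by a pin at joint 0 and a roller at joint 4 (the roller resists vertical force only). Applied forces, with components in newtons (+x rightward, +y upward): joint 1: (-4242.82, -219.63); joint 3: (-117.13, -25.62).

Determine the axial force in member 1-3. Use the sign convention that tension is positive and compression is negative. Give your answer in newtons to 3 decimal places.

2030.652

N=5 nodes, M=7 members, R=3 reactions → 2N=10, M+R=10
member 0 (0-1): L=4.5665, (cx,cy)=(0.3966,0.9180)
member 1 (0-2): L=4.0080, (cx,cy)=(1.0000,0.0000)
member 2 (1-2): L=4.7328, (cx,cy)=(0.4642,-0.8857)
member 3 (1-3): L=4.6575, (cx,cy)=(0.9988,0.0485)
member 4 (2-3): L=5.0543, (cx,cy)=(0.4857,0.8741)
member 5 (2-4): L=4.2920, (cx,cy)=(1.0000,0.0000)
member 6 (3-4): L=4.7847, (cx,cy)=(0.3839,-0.9234)
solve A·x = −loads:
  F[0-1] = -2595.4388 N (compression)
  F[0-2] = -3330.6326 N (compression)
  F[1-2] = +2553.2787 N (tension)
  F[1-3] = +2030.6516 N (tension)
  F[2-3] = -2587.2135 N (compression)
  F[2-4] = -888.7102 N (compression)
  F[3-4] = +2314.7557 N (tension)
  Rx@0 = +4359.9500 N
  Ry@0 = +2382.6054 N
  Ry@4 = -2137.3554 N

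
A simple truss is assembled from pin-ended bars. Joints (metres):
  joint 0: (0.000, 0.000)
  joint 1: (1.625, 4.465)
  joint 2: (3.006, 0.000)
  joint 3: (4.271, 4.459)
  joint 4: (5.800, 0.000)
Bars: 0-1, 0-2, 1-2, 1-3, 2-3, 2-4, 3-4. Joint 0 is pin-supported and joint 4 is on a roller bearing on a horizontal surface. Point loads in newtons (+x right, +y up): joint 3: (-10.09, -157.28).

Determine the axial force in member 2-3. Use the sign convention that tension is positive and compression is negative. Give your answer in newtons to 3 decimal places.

N=5 nodes, M=7 members, R=3 reactions → 2N=10, M+R=10
member 0 (0-1): L=4.7515, (cx,cy)=(0.3420,0.9397)
member 1 (0-2): L=3.0060, (cx,cy)=(1.0000,0.0000)
member 2 (1-2): L=4.6737, (cx,cy)=(0.2955,-0.9553)
member 3 (1-3): L=2.6460, (cx,cy)=(1.0000,-0.0023)
member 4 (2-3): L=4.6350, (cx,cy)=(0.2729,0.9620)
member 5 (2-4): L=2.7940, (cx,cy)=(1.0000,0.0000)
member 6 (3-4): L=4.7139, (cx,cy)=(0.3244,-0.9459)
solve A·x = −loads:
  F[0-1] = -52.3777 N (compression)
  F[0-2] = +7.8230 N (tension)
  F[1-2] = +51.5986 N (tension)
  F[1-3] = -33.1596 N (compression)
  F[2-3] = -51.2399 N (compression)
  F[2-4] = +37.0542 N (tension)
  F[3-4] = -114.2371 N (compression)
  Rx@0 = +10.0900 N
  Ry@0 = +49.2194 N
  Ry@4 = +108.0606 N

-51.240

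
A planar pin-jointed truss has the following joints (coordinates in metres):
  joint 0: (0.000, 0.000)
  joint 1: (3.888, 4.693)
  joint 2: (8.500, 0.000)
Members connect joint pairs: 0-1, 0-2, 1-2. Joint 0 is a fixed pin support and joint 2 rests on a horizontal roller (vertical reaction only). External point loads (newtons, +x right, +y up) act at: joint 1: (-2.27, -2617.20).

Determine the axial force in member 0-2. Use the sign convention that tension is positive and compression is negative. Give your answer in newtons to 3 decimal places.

N=3 nodes, M=3 members, R=3 reactions → 2N=6, M+R=6
member 0 (0-1): L=6.0943, (cx,cy)=(0.6380,0.7701)
member 1 (0-2): L=8.5000, (cx,cy)=(1.0000,0.0000)
member 2 (1-2): L=6.5799, (cx,cy)=(0.7009,-0.7132)
solve A·x = −loads:
  F[0-1] = -1845.7184 N (compression)
  F[0-2] = +1175.2441 N (tension)
  F[1-2] = -1676.7048 N (compression)
  Rx@0 = +2.2700 N
  Ry@0 = +1421.3152 N
  Ry@2 = +1195.8848 N

1175.244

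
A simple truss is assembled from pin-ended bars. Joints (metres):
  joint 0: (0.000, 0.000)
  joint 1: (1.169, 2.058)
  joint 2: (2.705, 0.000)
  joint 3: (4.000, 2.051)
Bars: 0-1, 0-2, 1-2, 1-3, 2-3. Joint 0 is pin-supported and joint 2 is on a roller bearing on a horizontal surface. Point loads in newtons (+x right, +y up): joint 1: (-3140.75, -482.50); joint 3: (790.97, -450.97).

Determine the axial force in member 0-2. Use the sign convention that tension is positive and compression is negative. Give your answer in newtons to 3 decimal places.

-1300.138

N=4 nodes, M=5 members, R=3 reactions → 2N=8, M+R=8
member 0 (0-1): L=2.3668, (cx,cy)=(0.4939,0.8695)
member 1 (0-2): L=2.7050, (cx,cy)=(1.0000,0.0000)
member 2 (1-2): L=2.5680, (cx,cy)=(0.5981,-0.8014)
member 3 (1-3): L=2.8310, (cx,cy)=(1.0000,-0.0025)
member 4 (2-3): L=2.4256, (cx,cy)=(0.5339,0.8456)
solve A·x = −loads:
  F[0-1] = -2125.1790 N (compression)
  F[0-2] = -1300.1376 N (compression)
  F[1-2] = +1700.4222 N (tension)
  F[1-3] = +1074.0386 N (tension)
  F[2-3] = -530.1997 N (compression)
  Rx@0 = +2349.7800 N
  Ry@0 = +1847.8735 N
  Ry@2 = -914.4035 N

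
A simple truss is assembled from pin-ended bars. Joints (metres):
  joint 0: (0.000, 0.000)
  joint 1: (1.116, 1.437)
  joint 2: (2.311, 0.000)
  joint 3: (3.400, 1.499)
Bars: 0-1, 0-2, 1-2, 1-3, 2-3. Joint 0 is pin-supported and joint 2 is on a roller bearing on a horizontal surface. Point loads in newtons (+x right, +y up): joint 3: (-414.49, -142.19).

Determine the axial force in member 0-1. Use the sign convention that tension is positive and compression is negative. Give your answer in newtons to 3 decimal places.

N=4 nodes, M=5 members, R=3 reactions → 2N=8, M+R=8
member 0 (0-1): L=1.8195, (cx,cy)=(0.6134,0.7898)
member 1 (0-2): L=2.3110, (cx,cy)=(1.0000,0.0000)
member 2 (1-2): L=1.8690, (cx,cy)=(0.6394,-0.7689)
member 3 (1-3): L=2.2848, (cx,cy)=(0.9996,0.0271)
member 4 (2-3): L=1.8528, (cx,cy)=(0.5878,0.8090)
solve A·x = −loads:
  F[0-1] = -255.5725 N (compression)
  F[0-2] = -257.7296 N (compression)
  F[1-2] = +251.3176 N (tension)
  F[1-3] = -317.5685 N (compression)
  F[2-3] = -165.1003 N (compression)
  Rx@0 = +414.4900 N
  Ry@0 = +201.8501 N
  Ry@2 = -59.6601 N

-255.572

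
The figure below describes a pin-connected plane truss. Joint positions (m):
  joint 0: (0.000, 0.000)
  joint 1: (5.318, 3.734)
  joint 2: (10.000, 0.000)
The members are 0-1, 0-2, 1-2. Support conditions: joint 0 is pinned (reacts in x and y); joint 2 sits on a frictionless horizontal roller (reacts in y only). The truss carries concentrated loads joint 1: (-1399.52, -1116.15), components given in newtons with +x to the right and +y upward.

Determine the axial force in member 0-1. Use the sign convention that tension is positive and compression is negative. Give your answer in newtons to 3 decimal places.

-1818.815

N=3 nodes, M=3 members, R=3 reactions → 2N=6, M+R=6
member 0 (0-1): L=6.4980, (cx,cy)=(0.8184,0.5746)
member 1 (0-2): L=10.0000, (cx,cy)=(1.0000,0.0000)
member 2 (1-2): L=5.9886, (cx,cy)=(0.7818,-0.6235)
solve A·x = −loads:
  F[0-1] = -1818.8147 N (compression)
  F[0-2] = +89.0104 N (tension)
  F[1-2] = -113.8513 N (compression)
  Rx@0 = +1399.5200 N
  Ry@0 = +1045.1622 N
  Ry@2 = +70.9878 N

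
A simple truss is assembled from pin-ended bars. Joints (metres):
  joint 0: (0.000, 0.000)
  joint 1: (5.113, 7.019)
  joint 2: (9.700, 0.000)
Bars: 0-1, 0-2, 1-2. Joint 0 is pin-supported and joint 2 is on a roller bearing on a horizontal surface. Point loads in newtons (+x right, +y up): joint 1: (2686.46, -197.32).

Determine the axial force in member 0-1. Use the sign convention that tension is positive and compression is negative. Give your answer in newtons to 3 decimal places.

N=3 nodes, M=3 members, R=3 reactions → 2N=6, M+R=6
member 0 (0-1): L=8.6838, (cx,cy)=(0.5888,0.8083)
member 1 (0-2): L=9.7000, (cx,cy)=(1.0000,0.0000)
member 2 (1-2): L=8.3849, (cx,cy)=(0.5471,-0.8371)
solve A·x = −loads:
  F[0-1] = +2289.5884 N (tension)
  F[0-2] = +1338.3627 N (tension)
  F[1-2] = -2446.4940 N (compression)
  Rx@0 = -2686.4600 N
  Ry@0 = -1850.6346 N
  Ry@2 = +2047.9546 N

2289.588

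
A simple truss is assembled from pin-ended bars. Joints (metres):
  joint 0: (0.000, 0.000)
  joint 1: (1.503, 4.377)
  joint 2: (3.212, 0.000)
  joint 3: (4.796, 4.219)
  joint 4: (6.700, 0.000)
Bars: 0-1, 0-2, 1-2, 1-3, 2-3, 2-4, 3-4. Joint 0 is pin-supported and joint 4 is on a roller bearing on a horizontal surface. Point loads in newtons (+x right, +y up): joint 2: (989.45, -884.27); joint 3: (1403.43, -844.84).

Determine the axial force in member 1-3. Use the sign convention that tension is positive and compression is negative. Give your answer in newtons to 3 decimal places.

137.244

N=5 nodes, M=7 members, R=3 reactions → 2N=10, M+R=10
member 0 (0-1): L=4.6279, (cx,cy)=(0.3248,0.9458)
member 1 (0-2): L=3.2120, (cx,cy)=(1.0000,0.0000)
member 2 (1-2): L=4.6988, (cx,cy)=(0.3637,-0.9315)
member 3 (1-3): L=3.2968, (cx,cy)=(0.9989,-0.0479)
member 4 (2-3): L=4.5066, (cx,cy)=(0.3515,0.9362)
member 5 (2-4): L=3.4880, (cx,cy)=(1.0000,0.0000)
member 6 (3-4): L=4.6287, (cx,cy)=(0.4113,-0.9115)
solve A·x = −loads:
  F[0-1] = +193.8140 N (tension)
  F[0-2] = +2329.9347 N (tension)
  F[1-2] = -203.8461 N (compression)
  F[1-3] = +137.2437 N (tension)
  F[2-3] = +1147.3660 N (tension)
  F[2-4] = +863.0584 N (tension)
  F[3-4] = -2098.1448 N (compression)
  Rx@0 = -2392.8800 N
  Ry@0 = -183.3078 N
  Ry@4 = +1912.4178 N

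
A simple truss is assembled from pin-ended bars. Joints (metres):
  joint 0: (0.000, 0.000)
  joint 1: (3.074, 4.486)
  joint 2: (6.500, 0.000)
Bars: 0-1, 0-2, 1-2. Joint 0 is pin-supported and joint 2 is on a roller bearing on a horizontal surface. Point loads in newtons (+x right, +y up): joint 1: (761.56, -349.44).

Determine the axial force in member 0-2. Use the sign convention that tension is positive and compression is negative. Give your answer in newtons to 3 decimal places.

527.610

N=3 nodes, M=3 members, R=3 reactions → 2N=6, M+R=6
member 0 (0-1): L=5.4382, (cx,cy)=(0.5653,0.8249)
member 1 (0-2): L=6.5000, (cx,cy)=(1.0000,0.0000)
member 2 (1-2): L=5.6446, (cx,cy)=(0.6070,-0.7947)
solve A·x = −loads:
  F[0-1] = +413.8776 N (tension)
  F[0-2] = +527.6100 N (tension)
  F[1-2] = -869.2804 N (compression)
  Rx@0 = -761.5600 N
  Ry@0 = -341.4118 N
  Ry@2 = +690.8518 N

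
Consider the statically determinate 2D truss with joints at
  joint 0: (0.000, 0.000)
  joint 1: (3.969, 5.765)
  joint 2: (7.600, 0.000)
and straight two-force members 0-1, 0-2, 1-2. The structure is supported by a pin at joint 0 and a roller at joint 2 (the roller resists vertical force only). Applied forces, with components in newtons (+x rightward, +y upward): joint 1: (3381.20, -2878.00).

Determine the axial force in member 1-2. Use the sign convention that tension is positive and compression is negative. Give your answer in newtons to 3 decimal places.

N=3 nodes, M=3 members, R=3 reactions → 2N=6, M+R=6
member 0 (0-1): L=6.9992, (cx,cy)=(0.5671,0.8237)
member 1 (0-2): L=7.6000, (cx,cy)=(1.0000,0.0000)
member 2 (1-2): L=6.8132, (cx,cy)=(0.5329,-0.8462)
solve A·x = −loads:
  F[0-1] = +1444.5284 N (tension)
  F[0-2] = +2562.0536 N (tension)
  F[1-2] = -4807.4155 N (compression)
  Rx@0 = -3381.2000 N
  Ry@0 = -1189.8158 N
  Ry@2 = +4067.8158 N

-4807.416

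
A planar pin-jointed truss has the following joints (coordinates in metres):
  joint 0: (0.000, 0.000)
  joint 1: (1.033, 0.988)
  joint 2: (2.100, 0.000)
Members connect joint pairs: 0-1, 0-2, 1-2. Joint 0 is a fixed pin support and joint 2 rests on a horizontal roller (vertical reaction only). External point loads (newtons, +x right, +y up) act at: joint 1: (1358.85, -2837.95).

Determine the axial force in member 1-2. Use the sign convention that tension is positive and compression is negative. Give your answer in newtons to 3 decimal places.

N=3 nodes, M=3 members, R=3 reactions → 2N=6, M+R=6
member 0 (0-1): L=1.4294, (cx,cy)=(0.7227,0.6912)
member 1 (0-2): L=2.1000, (cx,cy)=(1.0000,0.0000)
member 2 (1-2): L=1.4542, (cx,cy)=(0.7337,-0.6794)
solve A·x = −loads:
  F[0-1] = -1161.2455 N (compression)
  F[0-2] = +2198.0499 N (tension)
  F[1-2] = -2995.6470 N (compression)
  Rx@0 = -1358.8500 N
  Ry@0 = +802.6423 N
  Ry@2 = +2035.3077 N

-2995.647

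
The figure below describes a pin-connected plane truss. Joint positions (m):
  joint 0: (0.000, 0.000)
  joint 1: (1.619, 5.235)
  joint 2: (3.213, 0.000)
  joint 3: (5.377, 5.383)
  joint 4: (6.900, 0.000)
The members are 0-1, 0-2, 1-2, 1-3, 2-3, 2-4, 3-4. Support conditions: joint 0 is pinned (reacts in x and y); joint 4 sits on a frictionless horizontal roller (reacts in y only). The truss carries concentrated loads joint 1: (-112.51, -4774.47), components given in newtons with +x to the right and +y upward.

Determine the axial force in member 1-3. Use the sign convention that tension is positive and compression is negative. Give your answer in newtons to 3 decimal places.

-720.806

N=5 nodes, M=7 members, R=3 reactions → 2N=10, M+R=10
member 0 (0-1): L=5.4796, (cx,cy)=(0.2955,0.9554)
member 1 (0-2): L=3.2130, (cx,cy)=(1.0000,0.0000)
member 2 (1-2): L=5.4723, (cx,cy)=(0.2913,-0.9566)
member 3 (1-3): L=3.7609, (cx,cy)=(0.9992,0.0394)
member 4 (2-3): L=5.8017, (cx,cy)=(0.3730,0.9278)
member 5 (2-4): L=3.6870, (cx,cy)=(1.0000,0.0000)
member 6 (3-4): L=5.5943, (cx,cy)=(0.2722,-0.9622)
solve A·x = −loads:
  F[0-1] = -3914.3115 N (compression)
  F[0-2] = +1044.0035 N (tension)
  F[1-2] = -1111.4726 N (compression)
  F[1-3] = -720.8063 N (compression)
  F[2-3] = +1145.9762 N (tension)
  F[2-4] = +292.8047 N (tension)
  F[3-4] = -1075.5337 N (compression)
  Rx@0 = +112.5100 N
  Ry@0 = +3739.5603 N
  Ry@4 = +1034.9097 N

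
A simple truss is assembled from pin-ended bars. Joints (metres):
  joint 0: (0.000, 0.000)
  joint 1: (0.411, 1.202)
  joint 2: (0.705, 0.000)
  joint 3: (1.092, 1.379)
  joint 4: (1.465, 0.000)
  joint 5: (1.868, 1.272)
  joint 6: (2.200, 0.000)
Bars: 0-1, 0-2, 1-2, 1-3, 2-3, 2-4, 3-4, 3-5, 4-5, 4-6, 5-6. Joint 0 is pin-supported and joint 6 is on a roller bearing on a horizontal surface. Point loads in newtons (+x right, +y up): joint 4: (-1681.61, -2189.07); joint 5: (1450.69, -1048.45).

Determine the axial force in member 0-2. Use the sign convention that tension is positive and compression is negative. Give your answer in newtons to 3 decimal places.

N=7 nodes, M=11 members, R=3 reactions → 2N=14, M+R=14
member 0 (0-1): L=1.2703, (cx,cy)=(0.3235,0.9462)
member 1 (0-2): L=0.7050, (cx,cy)=(1.0000,0.0000)
member 2 (1-2): L=1.2374, (cx,cy)=(0.2376,-0.9714)
member 3 (1-3): L=0.7036, (cx,cy)=(0.9678,0.2516)
member 4 (2-3): L=1.4323, (cx,cy)=(0.2702,0.9628)
member 5 (2-4): L=0.7600, (cx,cy)=(1.0000,0.0000)
member 6 (3-4): L=1.4286, (cx,cy)=(0.2611,-0.9653)
member 7 (3-5): L=0.7833, (cx,cy)=(0.9906,-0.1366)
member 8 (4-5): L=1.3343, (cx,cy)=(0.3020,0.9533)
member 9 (4-6): L=0.7350, (cx,cy)=(1.0000,0.0000)
member 10 (5-6): L=1.3146, (cx,cy)=(0.2525,-0.9676)
solve A·x = −loads:
  F[0-1] = -53.6944 N (compression)
  F[0-2] = -213.5477 N (compression)
  F[1-2] = +44.8073 N (tension)
  F[1-3] = -28.9488 N (compression)
  F[2-3] = -45.2057 N (compression)
  F[2-4] = -190.6875 N (compression)
  F[3-4] = +60.6408 N (tension)
  F[3-5] = -56.5965 N (compression)
  F[4-5] = +2234.9049 N (tension)
  F[4-6] = +831.7523 N (tension)
  F[5-6] = -3293.4716 N (compression)
  Rx@0 = +230.9200 N
  Ry@0 = +50.8064 N
  Ry@6 = +3186.7136 N

-213.548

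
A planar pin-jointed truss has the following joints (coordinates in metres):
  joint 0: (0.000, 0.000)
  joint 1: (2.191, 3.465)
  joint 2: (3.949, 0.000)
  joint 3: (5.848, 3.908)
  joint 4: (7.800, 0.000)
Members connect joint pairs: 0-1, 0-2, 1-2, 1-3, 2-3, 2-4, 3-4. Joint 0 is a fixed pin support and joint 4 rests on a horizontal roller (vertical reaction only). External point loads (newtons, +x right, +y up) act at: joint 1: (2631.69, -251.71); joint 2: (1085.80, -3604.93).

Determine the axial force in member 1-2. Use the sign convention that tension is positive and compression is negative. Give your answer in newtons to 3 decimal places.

169.654

N=5 nodes, M=7 members, R=3 reactions → 2N=10, M+R=10
member 0 (0-1): L=4.0996, (cx,cy)=(0.5344,0.8452)
member 1 (0-2): L=3.9490, (cx,cy)=(1.0000,0.0000)
member 2 (1-2): L=3.8855, (cx,cy)=(0.4525,-0.8918)
member 3 (1-3): L=3.6837, (cx,cy)=(0.9927,0.1203)
member 4 (2-3): L=4.3450, (cx,cy)=(0.4371,0.8994)
member 5 (2-4): L=3.8510, (cx,cy)=(1.0000,0.0000)
member 6 (3-4): L=4.3684, (cx,cy)=(0.4468,-0.8946)
solve A·x = −loads:
  F[0-1] = -936.7508 N (compression)
  F[0-2] = +4218.1296 N (tension)
  F[1-2] = +169.6537 N (tension)
  F[1-3] = -3232.5503 N (compression)
  F[2-3] = +3839.7905 N (tension)
  F[2-4] = +1530.8783 N (tension)
  F[3-4] = -3425.9542 N (compression)
  Rx@0 = -3717.4900 N
  Ry@0 = +791.7463 N
  Ry@4 = +3064.8937 N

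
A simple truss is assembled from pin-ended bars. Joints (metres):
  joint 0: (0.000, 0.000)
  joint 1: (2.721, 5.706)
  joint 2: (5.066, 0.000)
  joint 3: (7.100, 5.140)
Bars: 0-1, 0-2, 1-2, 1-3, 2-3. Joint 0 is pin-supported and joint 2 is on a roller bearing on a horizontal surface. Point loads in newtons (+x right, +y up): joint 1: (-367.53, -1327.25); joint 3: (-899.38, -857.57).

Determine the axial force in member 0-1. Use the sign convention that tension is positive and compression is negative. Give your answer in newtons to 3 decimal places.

-1768.771

N=4 nodes, M=5 members, R=3 reactions → 2N=8, M+R=8
member 0 (0-1): L=6.3216, (cx,cy)=(0.4304,0.9026)
member 1 (0-2): L=5.0660, (cx,cy)=(1.0000,0.0000)
member 2 (1-2): L=6.1691, (cx,cy)=(0.3801,-0.9249)
member 3 (1-3): L=4.4154, (cx,cy)=(0.9918,-0.1282)
member 4 (2-3): L=5.5278, (cx,cy)=(0.3680,0.9298)
solve A·x = −loads:
  F[0-1] = -1768.7711 N (compression)
  F[0-2] = -505.5763 N (compression)
  F[1-2] = +365.5894 N (tension)
  F[1-3] = -537.2042 N (compression)
  F[2-3] = -996.3325 N (compression)
  Rx@0 = +1266.9100 N
  Ry@0 = +1596.5344 N
  Ry@2 = +588.2856 N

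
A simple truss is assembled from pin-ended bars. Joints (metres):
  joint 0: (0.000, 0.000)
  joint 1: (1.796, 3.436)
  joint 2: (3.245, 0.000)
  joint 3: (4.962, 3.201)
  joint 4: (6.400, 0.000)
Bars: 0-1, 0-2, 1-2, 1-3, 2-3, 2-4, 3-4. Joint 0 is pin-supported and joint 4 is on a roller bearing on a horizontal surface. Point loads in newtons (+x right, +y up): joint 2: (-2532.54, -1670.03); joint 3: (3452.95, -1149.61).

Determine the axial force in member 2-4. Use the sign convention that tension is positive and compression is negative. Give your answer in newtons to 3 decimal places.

1556.633

N=5 nodes, M=7 members, R=3 reactions → 2N=10, M+R=10
member 0 (0-1): L=3.8771, (cx,cy)=(0.4632,0.8862)
member 1 (0-2): L=3.2450, (cx,cy)=(1.0000,0.0000)
member 2 (1-2): L=3.7290, (cx,cy)=(0.3886,-0.9214)
member 3 (1-3): L=3.1747, (cx,cy)=(0.9973,-0.0740)
member 4 (2-3): L=3.6324, (cx,cy)=(0.4727,0.8812)
member 5 (2-4): L=3.1550, (cx,cy)=(1.0000,0.0000)
member 6 (3-4): L=3.5092, (cx,cy)=(0.4098,-0.9122)
solve A·x = −loads:
  F[0-1] = +728.2931 N (tension)
  F[0-2] = +583.0385 N (tension)
  F[1-2] = -751.1750 N (compression)
  F[1-3] = +630.9884 N (tension)
  F[2-3] = +2680.5440 N (tension)
  F[2-4] = +1556.6334 N (tension)
  F[3-4] = -3798.6681 N (compression)
  Rx@0 = -920.4100 N
  Ry@0 = -645.4389 N
  Ry@4 = +3465.0789 N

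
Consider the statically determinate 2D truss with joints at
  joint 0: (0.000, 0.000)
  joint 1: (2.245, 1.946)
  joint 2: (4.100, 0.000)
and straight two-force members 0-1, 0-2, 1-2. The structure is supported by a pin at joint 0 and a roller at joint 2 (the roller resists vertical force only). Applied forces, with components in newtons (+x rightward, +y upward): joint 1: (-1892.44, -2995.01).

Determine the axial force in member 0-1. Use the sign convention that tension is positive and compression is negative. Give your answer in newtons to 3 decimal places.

-3440.144

N=3 nodes, M=3 members, R=3 reactions → 2N=6, M+R=6
member 0 (0-1): L=2.9710, (cx,cy)=(0.7556,0.6550)
member 1 (0-2): L=4.1000, (cx,cy)=(1.0000,0.0000)
member 2 (1-2): L=2.6885, (cx,cy)=(0.6900,-0.7238)
solve A·x = −loads:
  F[0-1] = -3440.1444 N (compression)
  F[0-2] = +707.0486 N (tension)
  F[1-2] = -1024.7375 N (compression)
  Rx@0 = +1892.4400 N
  Ry@0 = +2253.2760 N
  Ry@2 = +741.7340 N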